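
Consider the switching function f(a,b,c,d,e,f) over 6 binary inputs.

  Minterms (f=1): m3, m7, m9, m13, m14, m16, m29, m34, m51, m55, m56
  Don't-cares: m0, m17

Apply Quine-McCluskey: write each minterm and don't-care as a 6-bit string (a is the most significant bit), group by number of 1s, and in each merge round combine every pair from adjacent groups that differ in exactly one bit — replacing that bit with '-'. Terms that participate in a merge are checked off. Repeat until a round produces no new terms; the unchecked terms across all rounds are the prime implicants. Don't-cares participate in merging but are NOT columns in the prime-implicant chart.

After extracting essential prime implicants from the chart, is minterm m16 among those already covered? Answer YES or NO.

Round 0: 000000✓ 000011✓ 000111✓ 001001✓ 001101✓ 001110 010000✓ 010001✓ 011101✓ 100010 110011✓ 110111✓ 111000
Round 1: 0-0000 0-1101 000-11 001-01 01000- 110-11
PIs = {0-0000, 0-1101, 000-11, 001-01, 001110, 01000-, 100010, 110-11, 111000}
Coverage chart:
  m3: 000-11 ←essential
  m7: 000-11 ←essential
  m9: 001-01 ←essential
  m13: 0-1101,001-01
  m14: 001110 ←essential
  m16: 0-0000,01000-
  m29: 0-1101 ←essential
  m34: 100010 ←essential
  m51: 110-11 ←essential
  m55: 110-11 ←essential
  m56: 111000 ←essential
Essential: 0-1101, 000-11, 001-01, 001110, 100010, 110-11, 111000

NO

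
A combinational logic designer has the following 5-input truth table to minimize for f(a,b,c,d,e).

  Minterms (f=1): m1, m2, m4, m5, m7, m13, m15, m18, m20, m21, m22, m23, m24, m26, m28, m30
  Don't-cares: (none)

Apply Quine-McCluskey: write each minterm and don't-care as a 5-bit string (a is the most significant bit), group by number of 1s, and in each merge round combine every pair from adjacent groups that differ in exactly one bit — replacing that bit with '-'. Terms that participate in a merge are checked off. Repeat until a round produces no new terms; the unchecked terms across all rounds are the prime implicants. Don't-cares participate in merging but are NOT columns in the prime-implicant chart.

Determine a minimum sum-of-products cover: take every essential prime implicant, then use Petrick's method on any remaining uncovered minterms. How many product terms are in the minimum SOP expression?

6

Round 0: 00001✓ 00010✓ 00100✓ 00101✓ 00111✓ 01101✓ 01111✓ 10010✓ 10100✓ 10101✓ 10110✓ 10111✓ 11000✓ 11010✓ 11100✓ 11110✓
Round 1: -0010 -0100✓ -0101✓ -0111✓ 0-101✓ 0-111✓ 00-01 001-1✓ 0010-✓ 011-1✓ 1-010✓ 1-100✓ 1-110✓ 10-10✓ 101-0✓ 101-1✓ 1010-✓ 1011-✓ 11-00✓ 11-10✓ 110-0✓ 111-0✓
Round 2: -01-1 -010- 0-1-1 1--10 1-1-0 101-- 11--0
PIs = {-0010, -01-1, -010-, 0-1-1, 00-01, 1--10, 1-1-0, 101--, 11--0}
Coverage chart:
  m1: 00-01 ←essential
  m2: -0010 ←essential
  m4: -010- ←essential
  m5: -01-1,-010-,0-1-1,00-01
  m7: -01-1,0-1-1
  m13: 0-1-1 ←essential
  m15: 0-1-1 ←essential
  m18: -0010,1--10
  m20: -010-,1-1-0,101--
  m21: -01-1,-010-,101--
  m22: 1--10,1-1-0,101--
  m23: -01-1,101--
  m24: 11--0 ←essential
  m26: 1--10,11--0
  m28: 1-1-0,11--0
  m30: 1--10,1-1-0,11--0
Essential: -0010, -010-, 0-1-1, 00-01, 11--0
Petrick residual → 101--
Min cover (6 terms): b'c'de' + b'cd' + a'ce + a'b'd'e + ab'c + abe'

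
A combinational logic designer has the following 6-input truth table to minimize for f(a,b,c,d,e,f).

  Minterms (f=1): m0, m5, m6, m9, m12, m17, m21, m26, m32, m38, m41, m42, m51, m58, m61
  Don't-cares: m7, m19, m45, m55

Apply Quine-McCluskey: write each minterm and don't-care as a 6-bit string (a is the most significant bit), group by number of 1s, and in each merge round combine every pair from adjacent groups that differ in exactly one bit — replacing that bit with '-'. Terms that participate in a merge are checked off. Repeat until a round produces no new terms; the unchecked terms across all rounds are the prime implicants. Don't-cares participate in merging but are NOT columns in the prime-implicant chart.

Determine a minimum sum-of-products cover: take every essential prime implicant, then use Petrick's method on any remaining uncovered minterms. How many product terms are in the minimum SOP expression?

10

size-2^0 implicants → 000000(✓)  000101(✓)  000110(✓)  000111(✓)  001001(✓)  001100  010001(✓)  010011(✓)  010101(✓)  011010(✓)  100000(✓)  100110(✓)  101001(✓)  101010(✓)  101101(✓)  110011(✓)  110111(✓)  111010(✓)  111101(✓)
size-2^1 implicants → -00000  -00110  -01001  -10011  -11010  0-0101  0001-1  00011-  010-01  0100-1  1-1010  1-1101  101-01  110-11
Unchecked terms (primes): -00000, -00110, -01001, -10011, -11010, 0-0101, 0001-1, 00011-, 001100, 010-01, 0100-1, 1-1010, 1-1101, 101-01, 110-11
Minterm coverage:
  m0 ⊆ -00000 [E]
  m5 ⊆ 0-0101,0001-1
  m6 ⊆ -00110,00011-
  m9 ⊆ -01001 [E]
  m12 ⊆ 001100 [E]
  m17 ⊆ 010-01,0100-1
  m21 ⊆ 0-0101,010-01
  m26 ⊆ -11010 [E]
  m32 ⊆ -00000 [E]
  m38 ⊆ -00110 [E]
  m41 ⊆ -01001,101-01
  m42 ⊆ 1-1010 [E]
  m51 ⊆ -10011,110-11
  m58 ⊆ -11010,1-1010
  m61 ⊆ 1-1101 [E]
E = {-00000, -00110, -01001, -11010, 001100, 1-1010, 1-1101}
Petrick residual → -10011, 0-0101, 010-01
Cover = b'c'd'e'f' + b'c'def' + b'cd'e'f + bc'd'ef + bcd'ef' + a'c'de'f + a'b'cde'f' + a'bc'e'f + acd'ef' + acde'f  |cover|=10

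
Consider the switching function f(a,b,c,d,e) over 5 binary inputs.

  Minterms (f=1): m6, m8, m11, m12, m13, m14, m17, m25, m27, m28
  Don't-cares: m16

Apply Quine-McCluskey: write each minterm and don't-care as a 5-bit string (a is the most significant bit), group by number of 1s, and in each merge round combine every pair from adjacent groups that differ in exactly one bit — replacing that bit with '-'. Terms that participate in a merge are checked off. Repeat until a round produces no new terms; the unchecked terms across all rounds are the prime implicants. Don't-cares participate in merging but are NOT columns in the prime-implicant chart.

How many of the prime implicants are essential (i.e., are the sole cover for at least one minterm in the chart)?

5

size-2^0 implicants → 00110(✓)  01000(✓)  01011(✓)  01100(✓)  01101(✓)  01110(✓)  10000(✓)  10001(✓)  11001(✓)  11011(✓)  11100(✓)
size-2^1 implicants → -1011  -1100  0-110  01-00  011-0  0110-  1-001  1000-  110-1
Unchecked terms (primes): -1011, -1100, 0-110, 01-00, 011-0, 0110-, 1-001, 1000-, 110-1
Minterm coverage:
  m6 ⊆ 0-110 [E]
  m8 ⊆ 01-00 [E]
  m11 ⊆ -1011 [E]
  m12 ⊆ -1100,01-00,011-0,0110-
  m13 ⊆ 0110- [E]
  m14 ⊆ 0-110,011-0
  m17 ⊆ 1-001,1000-
  m25 ⊆ 1-001,110-1
  m27 ⊆ -1011,110-1
  m28 ⊆ -1100 [E]
E = {-1011, -1100, 0-110, 01-00, 0110-}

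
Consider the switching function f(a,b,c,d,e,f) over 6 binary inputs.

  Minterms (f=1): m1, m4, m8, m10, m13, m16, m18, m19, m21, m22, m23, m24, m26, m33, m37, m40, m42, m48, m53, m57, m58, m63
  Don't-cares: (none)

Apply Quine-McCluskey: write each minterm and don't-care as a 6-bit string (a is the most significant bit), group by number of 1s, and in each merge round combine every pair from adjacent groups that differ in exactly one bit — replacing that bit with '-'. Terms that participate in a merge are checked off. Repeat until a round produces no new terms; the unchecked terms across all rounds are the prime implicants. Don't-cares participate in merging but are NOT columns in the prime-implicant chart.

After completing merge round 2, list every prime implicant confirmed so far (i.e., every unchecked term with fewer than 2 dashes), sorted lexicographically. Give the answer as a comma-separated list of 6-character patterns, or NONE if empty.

size-2^0 implicants → 000001(✓)  000100  001000(✓)  001010(✓)  001101  010000(✓)  010010(✓)  010011(✓)  010101(✓)  010110(✓)  010111(✓)  011000(✓)  011010(✓)  100001(✓)  100101(✓)  101000(✓)  101010(✓)  110000(✓)  110101(✓)  111001  111010(✓)  111111
size-2^1 implicants → -00001  -01000(✓)  -01010(✓)  -10000  -10101  -11010(✓)  0-1000(✓)  0-1010(✓)  0010-0(✓)  01-000(✓)  01-010(✓)  010-10(✓)  010-11(✓)  0100-0(✓)  01001-(✓)  0101-1  01011-(✓)  0110-0(✓)  1-0101  1-1010(✓)  100-01  1010-0(✓)
size-2^2 implicants → --1010  -010-0  0-10-0  01-0-0  010-1-
Unchecked terms (primes): --1010, -00001, -010-0, -10000, -10101, 0-10-0, 000100, 001101, 01-0-0, 010-1-, 0101-1, 1-0101, 100-01, 111001, 111111

-00001, -10000, -10101, 000100, 001101, 0101-1, 1-0101, 100-01, 111001, 111111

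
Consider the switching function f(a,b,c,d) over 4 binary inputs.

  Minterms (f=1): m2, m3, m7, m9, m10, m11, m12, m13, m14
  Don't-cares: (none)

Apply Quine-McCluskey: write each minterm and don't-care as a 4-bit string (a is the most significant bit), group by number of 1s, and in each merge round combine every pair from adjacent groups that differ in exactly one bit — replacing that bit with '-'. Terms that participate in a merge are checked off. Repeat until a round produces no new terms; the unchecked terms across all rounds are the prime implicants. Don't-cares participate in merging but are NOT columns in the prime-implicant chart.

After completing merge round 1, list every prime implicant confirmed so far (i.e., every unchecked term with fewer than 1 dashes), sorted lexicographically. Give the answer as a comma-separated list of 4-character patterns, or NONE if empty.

[col 0] 0010*, 0011*, 0111*, 1001*, 1010*, 1011*, 1100*, 1101*, 1110*
[col 1] -010*, -011*, 0-11, 001-*, 1-01, 1-10, 10-1, 101-*, 11-0, 110-
[col 2] -01-
Prime implicants: -01-, 0-11, 1-01, 1-10, 10-1, 11-0, 110-

NONE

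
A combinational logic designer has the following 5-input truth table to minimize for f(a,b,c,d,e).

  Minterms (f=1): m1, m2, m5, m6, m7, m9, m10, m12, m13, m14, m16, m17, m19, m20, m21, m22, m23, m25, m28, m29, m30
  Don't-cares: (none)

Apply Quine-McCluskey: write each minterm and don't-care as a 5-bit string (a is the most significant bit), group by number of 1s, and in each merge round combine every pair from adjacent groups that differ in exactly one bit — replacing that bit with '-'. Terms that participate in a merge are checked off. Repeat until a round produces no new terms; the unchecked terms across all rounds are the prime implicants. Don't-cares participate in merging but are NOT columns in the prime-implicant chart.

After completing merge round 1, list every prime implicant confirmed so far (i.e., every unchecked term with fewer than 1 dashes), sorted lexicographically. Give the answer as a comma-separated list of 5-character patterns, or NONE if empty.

[col 0] 00001*, 00010*, 00101*, 00110*, 00111*, 01001*, 01010*, 01100*, 01101*, 01110*, 10000*, 10001*, 10011*, 10100*, 10101*, 10110*, 10111*, 11001*, 11100*, 11101*, 11110*
[col 1] -0001*, -0101*, -0110*, -0111*, -1001*, -1100*, -1101*, -1110*, 0-001*, 0-010*, 0-101*, 0-110*, 00-01*, 00-10*, 001-1*, 0011-*, 01-01*, 01-10*, 011-0*, 0110-*, 1-001*, 1-100*, 1-101*, 1-110*, 10-00*, 10-01*, 10-11*, 100-1*, 1000-*, 101-0*, 101-1*, 1010-*, 1011-*, 11-01*, 111-0*, 1110-*
[col 2] --001*, --101*, --110, -0-01*, -01-1, -011-, -1-01*, -11-0, -110-, 0--01*, 0--10, 1--01*, 1-1-0, 1-10-, 10--1, 10-0-, 101--
[col 3] ---01
Prime implicants: ---01, --110, -01-1, -011-, -11-0, -110-, 0--10, 1-1-0, 1-10-, 10--1, 10-0-, 101--

NONE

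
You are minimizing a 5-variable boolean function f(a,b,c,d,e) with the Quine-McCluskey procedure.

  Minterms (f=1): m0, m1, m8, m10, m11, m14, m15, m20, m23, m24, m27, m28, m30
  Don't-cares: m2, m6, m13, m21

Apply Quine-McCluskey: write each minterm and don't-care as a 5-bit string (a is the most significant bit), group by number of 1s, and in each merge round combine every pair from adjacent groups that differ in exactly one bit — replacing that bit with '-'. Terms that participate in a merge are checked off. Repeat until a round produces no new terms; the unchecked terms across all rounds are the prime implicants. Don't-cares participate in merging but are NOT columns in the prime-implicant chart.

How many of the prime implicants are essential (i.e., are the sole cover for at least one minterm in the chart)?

3

Round 0: 00000✓ 00001✓ 00010✓ 00110✓ 01000✓ 01010✓ 01011✓ 01101✓ 01110✓ 01111✓ 10100✓ 10101✓ 10111✓ 11000✓ 11011✓ 11100✓ 11110✓
Round 1: -1000 -1011 -1110 0-000✓ 0-010✓ 0-110✓ 00-10✓ 000-0✓ 0000- 01-10✓ 01-11✓ 010-0✓ 0101-✓ 011-1 0111-✓ 1-100 101-1 1010- 11-00 111-0
Round 2: 0--10 0-0-0 01-1-
PIs = {-1000, -1011, -1110, 0--10, 0-0-0, 0000-, 01-1-, 011-1, 1-100, 101-1, 1010-, 11-00, 111-0}
Coverage chart:
  m0: 0-0-0,0000-
  m1: 0000- ←essential
  m8: -1000,0-0-0
  m10: 0--10,0-0-0,01-1-
  m11: -1011,01-1-
  m14: -1110,0--10,01-1-
  m15: 01-1-,011-1
  m20: 1-100,1010-
  m23: 101-1 ←essential
  m24: -1000,11-00
  m27: -1011 ←essential
  m28: 1-100,11-00,111-0
  m30: -1110,111-0
Essential: -1011, 0000-, 101-1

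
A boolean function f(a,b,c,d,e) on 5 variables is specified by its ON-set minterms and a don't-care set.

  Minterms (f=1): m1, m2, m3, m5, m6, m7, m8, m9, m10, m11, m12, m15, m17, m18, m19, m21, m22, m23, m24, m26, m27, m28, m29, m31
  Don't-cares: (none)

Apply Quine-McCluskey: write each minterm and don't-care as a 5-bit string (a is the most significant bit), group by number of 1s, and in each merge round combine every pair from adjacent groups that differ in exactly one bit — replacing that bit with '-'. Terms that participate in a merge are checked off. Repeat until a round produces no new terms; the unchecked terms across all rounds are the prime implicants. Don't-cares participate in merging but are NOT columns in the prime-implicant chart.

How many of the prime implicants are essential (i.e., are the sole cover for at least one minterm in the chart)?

[col 0] 00001*, 00010*, 00011*, 00101*, 00110*, 00111*, 01000*, 01001*, 01010*, 01011*, 01100*, 01111*, 10001*, 10010*, 10011*, 10101*, 10110*, 10111*, 11000*, 11010*, 11011*, 11100*, 11101*, 11111*
[col 1] -0001*, -0010*, -0011*, -0101*, -0110*, -0111*, -1000*, -1010*, -1011*, -1100*, -1111*, 0-001*, 0-010*, 0-011*, 0-111*, 00-01*, 00-10*, 00-11*, 000-1*, 0001-*, 001-1*, 0011-*, 01-00*, 01-11*, 010-0*, 010-1*, 0100-*, 0101-*, 1-010*, 1-011*, 1-101*, 1-111*, 10-01*, 10-10*, 10-11*, 100-1*, 1001-*, 101-1*, 1011-*, 11-00*, 11-11*, 110-0*, 1101-*, 111-1*, 1110-
[col 2] --010*, --011*, --111*, -0-01*, -0-10*, -0-11*, -00-1*, -001-*, -01-1*, -011-*, -1-00, -1-11*, -10-0, -101-*, 0--11*, 0-0-1, 0-01-*, 00--1*, 00-1-*, 010--, 1--11*, 1-01-*, 1-1-1, 10--1*, 10-1-*
[col 3] ---11, --01-, -0--1, -0-1-
Prime implicants: ---11, --01-, -0--1, -0-1-, -1-00, -10-0, 0-0-1, 010--, 1-1-1, 1110-
PI chart (minterm → PIs covering it):
  1 | -0--1,0-0-1
  2 | --01-,-0-1-
  3 | ---11,--01-,-0--1,-0-1-,0-0-1
  5 | -0--1  (sole → essential)
  6 | -0-1-  (sole → essential)
  7 | ---11,-0--1,-0-1-
  8 | -1-00,-10-0,010--
  9 | 0-0-1,010--
  10 | --01-,-10-0,010--
  11 | ---11,--01-,0-0-1,010--
  12 | -1-00  (sole → essential)
  15 | ---11  (sole → essential)
  17 | -0--1  (sole → essential)
  18 | --01-,-0-1-
  19 | ---11,--01-,-0--1,-0-1-
  21 | -0--1,1-1-1
  22 | -0-1-  (sole → essential)
  23 | ---11,-0--1,-0-1-,1-1-1
  24 | -1-00,-10-0
  26 | --01-,-10-0
  27 | ---11,--01-
  28 | -1-00,1110-
  29 | 1-1-1,1110-
  31 | ---11,1-1-1
Essential prime implicants: ---11, -0--1, -0-1-, -1-00

4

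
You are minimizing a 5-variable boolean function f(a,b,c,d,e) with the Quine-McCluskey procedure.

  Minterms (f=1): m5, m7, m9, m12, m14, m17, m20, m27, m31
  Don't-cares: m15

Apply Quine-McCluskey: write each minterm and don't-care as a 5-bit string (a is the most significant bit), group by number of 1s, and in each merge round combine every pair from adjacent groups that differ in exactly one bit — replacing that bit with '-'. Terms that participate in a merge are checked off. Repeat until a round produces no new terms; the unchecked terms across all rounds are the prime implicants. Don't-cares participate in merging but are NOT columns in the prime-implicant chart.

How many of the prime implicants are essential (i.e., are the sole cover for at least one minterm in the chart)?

6

[col 0] 00101*, 00111*, 01001, 01100*, 01110*, 01111*, 10001, 10100, 11011*, 11111*
[col 1] -1111, 0-111, 001-1, 011-0, 0111-, 11-11
Prime implicants: -1111, 0-111, 001-1, 01001, 011-0, 0111-, 10001, 10100, 11-11
PI chart (minterm → PIs covering it):
  5 | 001-1  (sole → essential)
  7 | 0-111,001-1
  9 | 01001  (sole → essential)
  12 | 011-0  (sole → essential)
  14 | 011-0,0111-
  17 | 10001  (sole → essential)
  20 | 10100  (sole → essential)
  27 | 11-11  (sole → essential)
  31 | -1111,11-11
Essential prime implicants: 001-1, 01001, 011-0, 10001, 10100, 11-11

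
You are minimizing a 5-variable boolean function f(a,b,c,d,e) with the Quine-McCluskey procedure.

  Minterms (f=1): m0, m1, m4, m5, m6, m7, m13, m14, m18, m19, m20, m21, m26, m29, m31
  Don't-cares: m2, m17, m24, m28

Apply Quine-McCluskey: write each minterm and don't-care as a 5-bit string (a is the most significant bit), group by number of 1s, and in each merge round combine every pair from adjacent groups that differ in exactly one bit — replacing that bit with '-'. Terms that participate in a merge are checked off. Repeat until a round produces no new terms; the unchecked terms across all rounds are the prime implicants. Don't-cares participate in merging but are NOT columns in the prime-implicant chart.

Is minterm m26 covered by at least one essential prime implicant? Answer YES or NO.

Round 0: 00000✓ 00001✓ 00010✓ 00100✓ 00101✓ 00110✓ 00111✓ 01101✓ 01110✓ 10001✓ 10010✓ 10011✓ 10100✓ 10101✓ 11000✓ 11010✓ 11100✓ 11101✓ 11111✓
Round 1: -0001✓ -0010 -0100✓ -0101✓ -1101✓ 0-101✓ 0-110 00-00✓ 00-01✓ 00-10✓ 000-0✓ 0000-✓ 001-0✓ 001-1✓ 0010-✓ 0011-✓ 1-010 1-100✓ 1-101✓ 10-01✓ 100-1 1001- 1010-✓ 11-00 110-0 111-1 1110-✓
Round 2: --101 -0-01 -010- 00--0 00-0- 001-- 1-10-
PIs = {--101, -0-01, -0010, -010-, 0-110, 00--0, 00-0-, 001--, 1-010, 1-10-, 100-1, 1001-, 11-00, 110-0, 111-1}
Coverage chart:
  m0: 00--0,00-0-
  m1: -0-01,00-0-
  m4: -010-,00--0,00-0-,001--
  m5: --101,-0-01,-010-,00-0-,001--
  m6: 0-110,00--0,001--
  m7: 001-- ←essential
  m13: --101 ←essential
  m14: 0-110 ←essential
  m18: -0010,1-010,1001-
  m19: 100-1,1001-
  m20: -010-,1-10-
  m21: --101,-0-01,-010-,1-10-
  m26: 1-010,110-0
  m29: --101,1-10-,111-1
  m31: 111-1 ←essential
Essential: --101, 0-110, 001--, 111-1

NO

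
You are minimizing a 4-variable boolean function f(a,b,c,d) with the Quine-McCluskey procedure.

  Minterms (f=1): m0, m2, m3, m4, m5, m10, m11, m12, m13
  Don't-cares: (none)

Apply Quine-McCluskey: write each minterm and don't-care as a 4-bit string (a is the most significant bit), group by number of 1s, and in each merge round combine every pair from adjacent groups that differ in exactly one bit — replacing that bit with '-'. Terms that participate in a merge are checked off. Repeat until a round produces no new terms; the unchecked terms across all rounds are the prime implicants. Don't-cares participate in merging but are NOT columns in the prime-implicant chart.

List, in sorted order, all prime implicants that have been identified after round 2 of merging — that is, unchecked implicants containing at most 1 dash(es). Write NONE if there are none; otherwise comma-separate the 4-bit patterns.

0-00, 00-0

[col 0] 0000*, 0010*, 0011*, 0100*, 0101*, 1010*, 1011*, 1100*, 1101*
[col 1] -010*, -011*, -100*, -101*, 0-00, 00-0, 001-*, 010-*, 101-*, 110-*
[col 2] -01-, -10-
Prime implicants: -01-, -10-, 0-00, 00-0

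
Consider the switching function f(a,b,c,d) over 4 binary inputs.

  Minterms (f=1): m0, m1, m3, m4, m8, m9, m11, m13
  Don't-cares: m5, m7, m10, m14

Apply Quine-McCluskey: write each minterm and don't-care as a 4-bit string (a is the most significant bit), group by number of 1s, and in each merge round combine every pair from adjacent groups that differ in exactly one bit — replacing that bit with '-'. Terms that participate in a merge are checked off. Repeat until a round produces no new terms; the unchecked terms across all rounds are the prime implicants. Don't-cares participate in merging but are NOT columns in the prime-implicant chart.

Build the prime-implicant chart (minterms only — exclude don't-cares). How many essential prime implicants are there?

size-2^0 implicants → 0000(✓)  0001(✓)  0011(✓)  0100(✓)  0101(✓)  0111(✓)  1000(✓)  1001(✓)  1010(✓)  1011(✓)  1101(✓)  1110(✓)
size-2^1 implicants → -000(✓)  -001(✓)  -011(✓)  -101(✓)  0-00(✓)  0-01(✓)  0-11(✓)  00-1(✓)  000-(✓)  01-1(✓)  010-(✓)  1-01(✓)  1-10  10-0(✓)  10-1(✓)  100-(✓)  101-(✓)
size-2^2 implicants → --01  -0-1  -00-  0--1  0-0-  10--
Unchecked terms (primes): --01, -0-1, -00-, 0--1, 0-0-, 1-10, 10--
Minterm coverage:
  m0 ⊆ -00-,0-0-
  m1 ⊆ --01,-0-1,-00-,0--1,0-0-
  m3 ⊆ -0-1,0--1
  m4 ⊆ 0-0- [E]
  m8 ⊆ -00-,10--
  m9 ⊆ --01,-0-1,-00-,10--
  m11 ⊆ -0-1,10--
  m13 ⊆ --01 [E]
E = {--01, 0-0-}

2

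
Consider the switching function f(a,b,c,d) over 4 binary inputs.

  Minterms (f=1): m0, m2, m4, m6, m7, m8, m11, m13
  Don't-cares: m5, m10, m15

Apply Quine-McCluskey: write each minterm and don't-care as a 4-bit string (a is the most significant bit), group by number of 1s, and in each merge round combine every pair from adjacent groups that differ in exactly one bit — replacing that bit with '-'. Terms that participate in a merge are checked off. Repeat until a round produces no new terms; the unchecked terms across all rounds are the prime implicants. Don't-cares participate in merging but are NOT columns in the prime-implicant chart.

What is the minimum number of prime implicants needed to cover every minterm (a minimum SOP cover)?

Round 0: 0000✓ 0010✓ 0100✓ 0101✓ 0110✓ 0111✓ 1000✓ 1010✓ 1011✓ 1101✓ 1111✓
Round 1: -000✓ -010✓ -101✓ -111✓ 0-00✓ 0-10✓ 00-0✓ 01-0✓ 01-1✓ 010-✓ 011-✓ 1-11 10-0✓ 101- 11-1✓
Round 2: -0-0 -1-1 0--0 01--
PIs = {-0-0, -1-1, 0--0, 01--, 1-11, 101-}
Coverage chart:
  m0: -0-0,0--0
  m2: -0-0,0--0
  m4: 0--0,01--
  m6: 0--0,01--
  m7: -1-1,01--
  m8: -0-0 ←essential
  m11: 1-11,101-
  m13: -1-1 ←essential
Essential: -0-0, -1-1
Petrick residual → 0--0, 1-11
Min cover (4 terms): b'd' + bd + a'd' + acd

4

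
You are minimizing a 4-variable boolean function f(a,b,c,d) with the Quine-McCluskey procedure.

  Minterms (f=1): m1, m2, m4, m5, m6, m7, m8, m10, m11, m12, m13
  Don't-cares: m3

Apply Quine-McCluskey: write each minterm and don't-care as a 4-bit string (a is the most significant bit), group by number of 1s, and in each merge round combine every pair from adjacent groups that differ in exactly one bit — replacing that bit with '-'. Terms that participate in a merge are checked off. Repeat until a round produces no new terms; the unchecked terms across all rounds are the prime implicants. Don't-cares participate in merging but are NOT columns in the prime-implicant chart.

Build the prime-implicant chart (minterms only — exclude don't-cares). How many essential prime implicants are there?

3

Round 0: 0001✓ 0010✓ 0011✓ 0100✓ 0101✓ 0110✓ 0111✓ 1000✓ 1010✓ 1011✓ 1100✓ 1101✓
Round 1: -010✓ -011✓ -100✓ -101✓ 0-01✓ 0-10✓ 0-11✓ 00-1✓ 001-✓ 01-0✓ 01-1✓ 010-✓ 011-✓ 1-00 10-0 101-✓ 110-✓
Round 2: -01- -10- 0--1 0-1- 01--
PIs = {-01-, -10-, 0--1, 0-1-, 01--, 1-00, 10-0}
Coverage chart:
  m1: 0--1 ←essential
  m2: -01-,0-1-
  m4: -10-,01--
  m5: -10-,0--1,01--
  m6: 0-1-,01--
  m7: 0--1,0-1-,01--
  m8: 1-00,10-0
  m10: -01-,10-0
  m11: -01- ←essential
  m12: -10-,1-00
  m13: -10- ←essential
Essential: -01-, -10-, 0--1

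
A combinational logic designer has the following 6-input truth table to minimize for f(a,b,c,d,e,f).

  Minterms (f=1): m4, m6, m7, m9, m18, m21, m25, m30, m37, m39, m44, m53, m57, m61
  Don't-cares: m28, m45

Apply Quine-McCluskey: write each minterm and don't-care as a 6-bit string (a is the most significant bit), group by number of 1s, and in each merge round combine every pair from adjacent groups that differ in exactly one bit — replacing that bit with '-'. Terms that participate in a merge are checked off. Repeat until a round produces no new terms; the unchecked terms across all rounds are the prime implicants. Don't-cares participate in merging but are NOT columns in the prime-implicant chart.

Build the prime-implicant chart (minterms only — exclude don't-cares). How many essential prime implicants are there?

6

[col 0] 000100*, 000110*, 000111*, 001001*, 010010, 010101*, 011001*, 011100*, 011110*, 100101*, 100111*, 101100*, 101101*, 110101*, 111001*, 111101*
[col 1] -00111, -10101, -11001, 0-1001, 0001-0, 00011-, 0111-0, 1-0101*, 1-1101*, 10-101*, 1001-1, 10110-, 11-101*, 111-01
[col 2] 1--101
Prime implicants: -00111, -10101, -11001, 0-1001, 0001-0, 00011-, 010010, 0111-0, 1--101, 1001-1, 10110-, 111-01
PI chart (minterm → PIs covering it):
  4 | 0001-0  (sole → essential)
  6 | 0001-0,00011-
  7 | -00111,00011-
  9 | 0-1001  (sole → essential)
  18 | 010010  (sole → essential)
  21 | -10101  (sole → essential)
  25 | -11001,0-1001
  30 | 0111-0  (sole → essential)
  37 | 1--101,1001-1
  39 | -00111,1001-1
  44 | 10110-  (sole → essential)
  53 | -10101,1--101
  57 | -11001,111-01
  61 | 1--101,111-01
Essential prime implicants: -10101, 0-1001, 0001-0, 010010, 0111-0, 10110-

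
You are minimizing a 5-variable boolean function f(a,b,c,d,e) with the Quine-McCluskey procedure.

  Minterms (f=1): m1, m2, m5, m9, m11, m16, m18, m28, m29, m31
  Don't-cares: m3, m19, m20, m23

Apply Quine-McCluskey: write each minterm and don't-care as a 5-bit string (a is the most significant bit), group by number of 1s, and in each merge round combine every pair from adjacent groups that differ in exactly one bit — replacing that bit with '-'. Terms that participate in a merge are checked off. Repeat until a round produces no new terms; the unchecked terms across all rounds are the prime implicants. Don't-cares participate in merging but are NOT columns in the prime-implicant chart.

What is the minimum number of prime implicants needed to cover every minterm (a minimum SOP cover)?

6

Round 0: 00001✓ 00010✓ 00011✓ 00101✓ 01001✓ 01011✓ 10000✓ 10010✓ 10011✓ 10100✓ 10111✓ 11100✓ 11101✓ 11111✓
Round 1: -0010✓ -0011✓ 0-001✓ 0-011✓ 00-01 000-1✓ 0001-✓ 010-1✓ 1-100 1-111 10-00 10-11 100-0 1001-✓ 111-1 1110-
Round 2: -001- 0-0-1
PIs = {-001-, 0-0-1, 00-01, 1-100, 1-111, 10-00, 10-11, 100-0, 111-1, 1110-}
Coverage chart:
  m1: 0-0-1,00-01
  m2: -001- ←essential
  m5: 00-01 ←essential
  m9: 0-0-1 ←essential
  m11: 0-0-1 ←essential
  m16: 10-00,100-0
  m18: -001-,100-0
  m28: 1-100,1110-
  m29: 111-1,1110-
  m31: 1-111,111-1
Essential: -001-, 0-0-1, 00-01
Petrick residual → 1-100, 10-00, 111-1
Min cover (6 terms): b'c'd + a'c'e + a'b'd'e + acd'e' + ab'd'e' + abce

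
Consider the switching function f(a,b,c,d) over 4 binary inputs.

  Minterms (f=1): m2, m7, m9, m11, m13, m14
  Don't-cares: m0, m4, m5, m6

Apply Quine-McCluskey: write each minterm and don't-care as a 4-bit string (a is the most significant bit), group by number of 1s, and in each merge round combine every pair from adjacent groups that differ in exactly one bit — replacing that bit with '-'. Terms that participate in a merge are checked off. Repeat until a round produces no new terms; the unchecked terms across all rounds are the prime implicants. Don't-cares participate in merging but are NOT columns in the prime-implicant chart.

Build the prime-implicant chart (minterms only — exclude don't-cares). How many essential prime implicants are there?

Round 0: 0000✓ 0010✓ 0100✓ 0101✓ 0110✓ 0111✓ 1001✓ 1011✓ 1101✓ 1110✓
Round 1: -101 -110 0-00✓ 0-10✓ 00-0✓ 01-0✓ 01-1✓ 010-✓ 011-✓ 1-01 10-1
Round 2: 0--0 01--
PIs = {-101, -110, 0--0, 01--, 1-01, 10-1}
Coverage chart:
  m2: 0--0 ←essential
  m7: 01-- ←essential
  m9: 1-01,10-1
  m11: 10-1 ←essential
  m13: -101,1-01
  m14: -110 ←essential
Essential: -110, 0--0, 01--, 10-1

4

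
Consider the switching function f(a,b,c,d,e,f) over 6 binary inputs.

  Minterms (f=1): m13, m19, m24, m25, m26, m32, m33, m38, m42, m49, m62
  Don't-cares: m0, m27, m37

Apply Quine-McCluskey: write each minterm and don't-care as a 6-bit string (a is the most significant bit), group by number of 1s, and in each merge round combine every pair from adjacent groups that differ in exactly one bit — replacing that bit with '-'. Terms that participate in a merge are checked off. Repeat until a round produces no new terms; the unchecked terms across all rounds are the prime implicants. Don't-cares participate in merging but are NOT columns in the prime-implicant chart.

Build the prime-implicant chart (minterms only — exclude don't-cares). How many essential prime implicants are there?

7

size-2^0 implicants → 000000(✓)  001101  010011(✓)  011000(✓)  011001(✓)  011010(✓)  011011(✓)  100000(✓)  100001(✓)  100101(✓)  100110  101010  110001(✓)  111110
size-2^1 implicants → -00000  01-011  0110-0(✓)  0110-1(✓)  01100-(✓)  01101-(✓)  1-0001  100-01  10000-
size-2^2 implicants → 0110--
Unchecked terms (primes): -00000, 001101, 01-011, 0110--, 1-0001, 100-01, 10000-, 100110, 101010, 111110
Minterm coverage:
  m13 ⊆ 001101 [E]
  m19 ⊆ 01-011 [E]
  m24 ⊆ 0110-- [E]
  m25 ⊆ 0110-- [E]
  m26 ⊆ 0110-- [E]
  m32 ⊆ -00000,10000-
  m33 ⊆ 1-0001,100-01,10000-
  m38 ⊆ 100110 [E]
  m42 ⊆ 101010 [E]
  m49 ⊆ 1-0001 [E]
  m62 ⊆ 111110 [E]
E = {001101, 01-011, 0110--, 1-0001, 100110, 101010, 111110}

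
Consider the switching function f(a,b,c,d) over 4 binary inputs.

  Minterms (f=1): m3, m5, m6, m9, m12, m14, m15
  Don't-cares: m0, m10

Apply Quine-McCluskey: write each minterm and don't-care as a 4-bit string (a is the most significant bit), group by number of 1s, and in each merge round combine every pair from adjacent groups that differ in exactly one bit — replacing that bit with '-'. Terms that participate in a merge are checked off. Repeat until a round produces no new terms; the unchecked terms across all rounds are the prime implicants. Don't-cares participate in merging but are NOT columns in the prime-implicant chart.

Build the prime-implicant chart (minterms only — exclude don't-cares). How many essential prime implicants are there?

6

[col 0] 0000, 0011, 0101, 0110*, 1001, 1010*, 1100*, 1110*, 1111*
[col 1] -110, 1-10, 11-0, 111-
Prime implicants: -110, 0000, 0011, 0101, 1-10, 1001, 11-0, 111-
PI chart (minterm → PIs covering it):
  3 | 0011  (sole → essential)
  5 | 0101  (sole → essential)
  6 | -110  (sole → essential)
  9 | 1001  (sole → essential)
  12 | 11-0  (sole → essential)
  14 | -110,1-10,11-0,111-
  15 | 111-  (sole → essential)
Essential prime implicants: -110, 0011, 0101, 1001, 11-0, 111-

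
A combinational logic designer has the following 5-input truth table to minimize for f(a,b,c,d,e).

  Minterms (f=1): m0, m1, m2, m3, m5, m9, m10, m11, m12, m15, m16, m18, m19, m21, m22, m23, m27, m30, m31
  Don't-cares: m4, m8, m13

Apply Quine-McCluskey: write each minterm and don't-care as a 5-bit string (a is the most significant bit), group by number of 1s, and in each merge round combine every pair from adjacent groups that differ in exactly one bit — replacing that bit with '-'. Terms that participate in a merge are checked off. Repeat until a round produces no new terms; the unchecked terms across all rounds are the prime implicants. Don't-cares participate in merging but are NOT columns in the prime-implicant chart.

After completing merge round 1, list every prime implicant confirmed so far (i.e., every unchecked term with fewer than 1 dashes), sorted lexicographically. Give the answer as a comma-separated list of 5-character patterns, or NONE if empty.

NONE

Round 0: 00000✓ 00001✓ 00010✓ 00011✓ 00100✓ 00101✓ 01000✓ 01001✓ 01010✓ 01011✓ 01100✓ 01101✓ 01111✓ 10000✓ 10010✓ 10011✓ 10101✓ 10110✓ 10111✓ 11011✓ 11110✓ 11111✓
Round 1: -0000✓ -0010✓ -0011✓ -0101 -1011✓ -1111✓ 0-000✓ 0-001✓ 0-010✓ 0-011✓ 0-100✓ 0-101✓ 00-00✓ 00-01✓ 000-0✓ 000-1✓ 0000-✓ 0001-✓ 0010-✓ 01-00✓ 01-01✓ 01-11✓ 010-0✓ 010-1✓ 0100-✓ 0101-✓ 011-1✓ 0110-✓ 1-011✓ 1-110✓ 1-111✓ 10-10✓ 10-11✓ 100-0✓ 1001-✓ 101-1 1011-✓ 11-11✓ 1111-✓
Round 2: --011 -00-0 -001- -1-11 0--00✓ 0--01✓ 0-0-0✓ 0-0-1✓ 0-00-✓ 0-01-✓ 0-10-✓ 00-0-✓ 000--✓ 01--1 01-0-✓ 010--✓ 1--11 1-11- 10-1-
Round 3: 0--0- 0-0--
PIs = {--011, -00-0, -001-, -0101, -1-11, 0--0-, 0-0--, 01--1, 1--11, 1-11-, 10-1-, 101-1}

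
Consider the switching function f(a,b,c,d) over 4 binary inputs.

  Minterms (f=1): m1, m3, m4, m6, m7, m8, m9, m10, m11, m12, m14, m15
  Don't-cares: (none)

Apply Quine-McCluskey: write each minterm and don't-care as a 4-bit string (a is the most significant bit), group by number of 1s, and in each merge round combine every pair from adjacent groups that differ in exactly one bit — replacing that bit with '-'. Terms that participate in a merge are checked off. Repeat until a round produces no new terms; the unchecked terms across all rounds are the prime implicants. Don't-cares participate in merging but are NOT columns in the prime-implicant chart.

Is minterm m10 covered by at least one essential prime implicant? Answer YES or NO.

NO

[col 0] 0001*, 0011*, 0100*, 0110*, 0111*, 1000*, 1001*, 1010*, 1011*, 1100*, 1110*, 1111*
[col 1] -001*, -011*, -100*, -110*, -111*, 0-11*, 00-1*, 01-0*, 011-*, 1-00*, 1-10*, 1-11*, 10-0*, 10-1*, 100-*, 101-*, 11-0*, 111-*
[col 2] --11, -0-1, -1-0, -11-, 1--0, 1-1-, 10--
Prime implicants: --11, -0-1, -1-0, -11-, 1--0, 1-1-, 10--
PI chart (minterm → PIs covering it):
  1 | -0-1  (sole → essential)
  3 | --11,-0-1
  4 | -1-0  (sole → essential)
  6 | -1-0,-11-
  7 | --11,-11-
  8 | 1--0,10--
  9 | -0-1,10--
  10 | 1--0,1-1-,10--
  11 | --11,-0-1,1-1-,10--
  12 | -1-0,1--0
  14 | -1-0,-11-,1--0,1-1-
  15 | --11,-11-,1-1-
Essential prime implicants: -0-1, -1-0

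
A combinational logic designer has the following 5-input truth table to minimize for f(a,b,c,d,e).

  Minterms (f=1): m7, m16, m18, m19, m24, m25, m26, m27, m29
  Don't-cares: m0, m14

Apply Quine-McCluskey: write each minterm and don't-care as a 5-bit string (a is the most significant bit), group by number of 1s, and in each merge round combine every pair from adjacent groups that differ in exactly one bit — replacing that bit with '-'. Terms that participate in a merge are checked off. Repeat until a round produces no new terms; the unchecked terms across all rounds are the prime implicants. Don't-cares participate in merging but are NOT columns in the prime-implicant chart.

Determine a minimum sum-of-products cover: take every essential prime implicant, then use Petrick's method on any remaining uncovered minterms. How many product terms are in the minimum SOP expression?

[col 0] 00000*, 00111, 01110, 10000*, 10010*, 10011*, 11000*, 11001*, 11010*, 11011*, 11101*
[col 1] -0000, 1-000*, 1-010*, 1-011*, 100-0*, 1001-*, 11-01, 110-0*, 110-1*, 1100-*, 1101-*
[col 2] 1-0-0, 1-01-, 110--
Prime implicants: -0000, 00111, 01110, 1-0-0, 1-01-, 11-01, 110--
PI chart (minterm → PIs covering it):
  7 | 00111  (sole → essential)
  16 | -0000,1-0-0
  18 | 1-0-0,1-01-
  19 | 1-01-  (sole → essential)
  24 | 1-0-0,110--
  25 | 11-01,110--
  26 | 1-0-0,1-01-,110--
  27 | 1-01-,110--
  29 | 11-01  (sole → essential)
Essential prime implicants: 00111, 1-01-, 11-01
Petrick residual → 1-0-0
Minimum SOP uses 4 PIs: a'b'cde + ac'e' + ac'd + abd'e

4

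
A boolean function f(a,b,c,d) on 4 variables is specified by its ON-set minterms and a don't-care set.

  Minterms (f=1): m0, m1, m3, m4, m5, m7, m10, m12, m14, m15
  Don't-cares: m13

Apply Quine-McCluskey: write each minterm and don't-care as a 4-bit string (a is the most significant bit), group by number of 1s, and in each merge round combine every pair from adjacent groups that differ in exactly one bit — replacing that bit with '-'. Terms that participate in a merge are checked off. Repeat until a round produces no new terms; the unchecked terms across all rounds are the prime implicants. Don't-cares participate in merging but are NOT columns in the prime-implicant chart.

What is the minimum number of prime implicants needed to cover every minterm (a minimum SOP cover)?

4

[col 0] 0000*, 0001*, 0011*, 0100*, 0101*, 0111*, 1010*, 1100*, 1101*, 1110*, 1111*
[col 1] -100*, -101*, -111*, 0-00*, 0-01*, 0-11*, 00-1*, 000-*, 01-1*, 010-*, 1-10, 11-0*, 11-1*, 110-*, 111-*
[col 2] -1-1, -10-, 0--1, 0-0-, 11--
Prime implicants: -1-1, -10-, 0--1, 0-0-, 1-10, 11--
PI chart (minterm → PIs covering it):
  0 | 0-0-  (sole → essential)
  1 | 0--1,0-0-
  3 | 0--1  (sole → essential)
  4 | -10-,0-0-
  5 | -1-1,-10-,0--1,0-0-
  7 | -1-1,0--1
  10 | 1-10  (sole → essential)
  12 | -10-,11--
  14 | 1-10,11--
  15 | -1-1,11--
Essential prime implicants: 0--1, 0-0-, 1-10
Petrick residual → 11--
Minimum SOP uses 4 PIs: a'd + a'c' + acd' + ab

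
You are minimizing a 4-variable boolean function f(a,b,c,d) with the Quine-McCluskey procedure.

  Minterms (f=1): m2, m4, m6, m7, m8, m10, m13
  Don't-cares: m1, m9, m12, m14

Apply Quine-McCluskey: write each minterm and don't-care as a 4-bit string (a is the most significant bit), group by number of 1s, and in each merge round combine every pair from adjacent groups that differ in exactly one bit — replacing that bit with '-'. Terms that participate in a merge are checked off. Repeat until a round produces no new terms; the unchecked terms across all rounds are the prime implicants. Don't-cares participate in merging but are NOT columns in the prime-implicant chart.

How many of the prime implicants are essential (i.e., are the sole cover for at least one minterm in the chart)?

[col 0] 0001*, 0010*, 0100*, 0110*, 0111*, 1000*, 1001*, 1010*, 1100*, 1101*, 1110*
[col 1] -001, -010*, -100*, -110*, 0-10*, 01-0*, 011-, 1-00*, 1-01*, 1-10*, 10-0*, 100-*, 11-0*, 110-*
[col 2] --10, -1-0, 1--0, 1-0-
Prime implicants: --10, -001, -1-0, 011-, 1--0, 1-0-
PI chart (minterm → PIs covering it):
  2 | --10  (sole → essential)
  4 | -1-0  (sole → essential)
  6 | --10,-1-0,011-
  7 | 011-  (sole → essential)
  8 | 1--0,1-0-
  10 | --10,1--0
  13 | 1-0-  (sole → essential)
Essential prime implicants: --10, -1-0, 011-, 1-0-

4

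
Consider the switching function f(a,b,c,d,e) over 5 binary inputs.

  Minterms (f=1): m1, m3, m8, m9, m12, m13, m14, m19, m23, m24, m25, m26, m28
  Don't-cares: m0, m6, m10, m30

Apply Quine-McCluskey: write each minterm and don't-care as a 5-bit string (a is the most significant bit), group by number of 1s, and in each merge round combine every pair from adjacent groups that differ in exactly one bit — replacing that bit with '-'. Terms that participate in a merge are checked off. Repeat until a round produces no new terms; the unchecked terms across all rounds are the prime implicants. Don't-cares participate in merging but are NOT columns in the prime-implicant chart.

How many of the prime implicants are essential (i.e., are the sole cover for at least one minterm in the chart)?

[col 0] 00000*, 00001*, 00011*, 00110*, 01000*, 01001*, 01010*, 01100*, 01101*, 01110*, 10011*, 10111*, 11000*, 11001*, 11010*, 11100*, 11110*
[col 1] -0011, -1000*, -1001*, -1010*, -1100*, -1110*, 0-000*, 0-001*, 0-110, 000-1, 0000-*, 01-00*, 01-01*, 01-10*, 010-0*, 0100-*, 011-0*, 0110-*, 10-11, 11-00*, 11-10*, 110-0*, 1100-*, 111-0*
[col 2] -1-00*, -1-10*, -10-0*, -100-, -11-0*, 0-00-, 01--0*, 01-0-, 11--0*
[col 3] -1--0
Prime implicants: -0011, -1--0, -100-, 0-00-, 0-110, 000-1, 01-0-, 10-11
PI chart (minterm → PIs covering it):
  1 | 0-00-,000-1
  3 | -0011,000-1
  8 | -1--0,-100-,0-00-,01-0-
  9 | -100-,0-00-,01-0-
  12 | -1--0,01-0-
  13 | 01-0-  (sole → essential)
  14 | -1--0,0-110
  19 | -0011,10-11
  23 | 10-11  (sole → essential)
  24 | -1--0,-100-
  25 | -100-  (sole → essential)
  26 | -1--0  (sole → essential)
  28 | -1--0  (sole → essential)
Essential prime implicants: -1--0, -100-, 01-0-, 10-11

4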